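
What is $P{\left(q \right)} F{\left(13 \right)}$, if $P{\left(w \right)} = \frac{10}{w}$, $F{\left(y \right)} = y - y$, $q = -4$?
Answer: $0$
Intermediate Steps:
$F{\left(y \right)} = 0$
$P{\left(q \right)} F{\left(13 \right)} = \frac{10}{-4} \cdot 0 = 10 \left(- \frac{1}{4}\right) 0 = \left(- \frac{5}{2}\right) 0 = 0$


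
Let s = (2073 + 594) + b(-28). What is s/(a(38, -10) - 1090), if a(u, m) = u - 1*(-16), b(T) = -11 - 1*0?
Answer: -664/259 ≈ -2.5637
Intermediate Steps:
b(T) = -11 (b(T) = -11 + 0 = -11)
a(u, m) = 16 + u (a(u, m) = u + 16 = 16 + u)
s = 2656 (s = (2073 + 594) - 11 = 2667 - 11 = 2656)
s/(a(38, -10) - 1090) = 2656/((16 + 38) - 1090) = 2656/(54 - 1090) = 2656/(-1036) = 2656*(-1/1036) = -664/259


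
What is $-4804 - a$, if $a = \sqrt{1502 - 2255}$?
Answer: $-4804 - i \sqrt{753} \approx -4804.0 - 27.441 i$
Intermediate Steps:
$a = i \sqrt{753}$ ($a = \sqrt{-753} = i \sqrt{753} \approx 27.441 i$)
$-4804 - a = -4804 - i \sqrt{753}$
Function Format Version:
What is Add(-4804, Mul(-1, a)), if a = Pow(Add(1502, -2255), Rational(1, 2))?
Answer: Add(-4804, Mul(-1, I, Pow(753, Rational(1, 2)))) ≈ Add(-4804.0, Mul(-27.441, I))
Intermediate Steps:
a = Mul(I, Pow(753, Rational(1, 2))) (a = Pow(-753, Rational(1, 2)) = Mul(I, Pow(753, Rational(1, 2))) ≈ Mul(27.441, I))
Add(-4804, Mul(-1, a)) = Add(-4804, Mul(-1, Mul(I, Pow(753, Rational(1, 2))))) = Add(-4804, Mul(-1, I, Pow(753, Rational(1, 2))))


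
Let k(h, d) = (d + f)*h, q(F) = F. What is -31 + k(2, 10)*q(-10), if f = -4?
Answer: -151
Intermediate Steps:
k(h, d) = h*(-4 + d) (k(h, d) = (d - 4)*h = (-4 + d)*h = h*(-4 + d))
-31 + k(2, 10)*q(-10) = -31 + (2*(-4 + 10))*(-10) = -31 + (2*6)*(-10) = -31 + 12*(-10) = -31 - 120 = -151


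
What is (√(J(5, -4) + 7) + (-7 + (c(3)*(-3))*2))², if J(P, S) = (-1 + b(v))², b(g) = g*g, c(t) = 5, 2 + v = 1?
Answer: (37 - √7)² ≈ 1180.2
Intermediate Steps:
v = -1 (v = -2 + 1 = -1)
b(g) = g²
J(P, S) = 0 (J(P, S) = (-1 + (-1)²)² = (-1 + 1)² = 0² = 0)
(√(J(5, -4) + 7) + (-7 + (c(3)*(-3))*2))² = (√(0 + 7) + (-7 + (5*(-3))*2))² = (√7 + (-7 - 15*2))² = (√7 + (-7 - 30))² = (√7 - 37)² = (-37 + √7)²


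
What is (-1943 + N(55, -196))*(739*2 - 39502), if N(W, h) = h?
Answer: 81333336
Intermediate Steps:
(-1943 + N(55, -196))*(739*2 - 39502) = (-1943 - 196)*(739*2 - 39502) = -2139*(1478 - 39502) = -2139*(-38024) = 81333336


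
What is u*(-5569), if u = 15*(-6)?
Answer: 501210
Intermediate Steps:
u = -90
u*(-5569) = -90*(-5569) = 501210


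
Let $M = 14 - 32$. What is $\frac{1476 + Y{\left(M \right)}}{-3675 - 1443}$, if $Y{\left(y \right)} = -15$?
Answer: $- \frac{487}{1706} \approx -0.28546$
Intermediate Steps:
$M = -18$
$\frac{1476 + Y{\left(M \right)}}{-3675 - 1443} = \frac{1476 - 15}{-3675 - 1443} = \frac{1461}{-5118} = 1461 \left(- \frac{1}{5118}\right) = - \frac{487}{1706}$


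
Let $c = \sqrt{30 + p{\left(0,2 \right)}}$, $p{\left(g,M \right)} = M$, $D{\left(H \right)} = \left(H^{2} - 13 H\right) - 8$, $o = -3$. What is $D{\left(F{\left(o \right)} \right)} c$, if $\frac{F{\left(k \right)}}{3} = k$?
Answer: $760 \sqrt{2} \approx 1074.8$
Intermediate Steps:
$F{\left(k \right)} = 3 k$
$D{\left(H \right)} = -8 + H^{2} - 13 H$
$c = 4 \sqrt{2}$ ($c = \sqrt{30 + 2} = \sqrt{32} = 4 \sqrt{2} \approx 5.6569$)
$D{\left(F{\left(o \right)} \right)} c = \left(-8 + \left(3 \left(-3\right)\right)^{2} - 13 \cdot 3 \left(-3\right)\right) 4 \sqrt{2} = \left(-8 + \left(-9\right)^{2} - -117\right) 4 \sqrt{2} = \left(-8 + 81 + 117\right) 4 \sqrt{2} = 190 \cdot 4 \sqrt{2} = 760 \sqrt{2}$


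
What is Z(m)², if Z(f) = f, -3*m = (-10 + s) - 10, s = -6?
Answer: 676/9 ≈ 75.111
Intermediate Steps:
m = 26/3 (m = -((-10 - 6) - 10)/3 = -(-16 - 10)/3 = -⅓*(-26) = 26/3 ≈ 8.6667)
Z(m)² = (26/3)² = 676/9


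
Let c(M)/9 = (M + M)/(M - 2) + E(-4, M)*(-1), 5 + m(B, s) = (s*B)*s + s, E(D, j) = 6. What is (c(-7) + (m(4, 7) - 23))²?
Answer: 18225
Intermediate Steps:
m(B, s) = -5 + s + B*s² (m(B, s) = -5 + ((s*B)*s + s) = -5 + ((B*s)*s + s) = -5 + (B*s² + s) = -5 + (s + B*s²) = -5 + s + B*s²)
c(M) = -54 + 18*M/(-2 + M) (c(M) = 9*((M + M)/(M - 2) + 6*(-1)) = 9*((2*M)/(-2 + M) - 6) = 9*(2*M/(-2 + M) - 6) = 9*(-6 + 2*M/(-2 + M)) = -54 + 18*M/(-2 + M))
(c(-7) + (m(4, 7) - 23))² = (36*(3 - 1*(-7))/(-2 - 7) + ((-5 + 7 + 4*7²) - 23))² = (36*(3 + 7)/(-9) + ((-5 + 7 + 4*49) - 23))² = (36*(-⅑)*10 + ((-5 + 7 + 196) - 23))² = (-40 + (198 - 23))² = (-40 + 175)² = 135² = 18225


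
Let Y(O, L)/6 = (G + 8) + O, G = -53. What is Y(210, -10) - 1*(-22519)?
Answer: 23509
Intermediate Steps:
Y(O, L) = -270 + 6*O (Y(O, L) = 6*((-53 + 8) + O) = 6*(-45 + O) = -270 + 6*O)
Y(210, -10) - 1*(-22519) = (-270 + 6*210) - 1*(-22519) = (-270 + 1260) + 22519 = 990 + 22519 = 23509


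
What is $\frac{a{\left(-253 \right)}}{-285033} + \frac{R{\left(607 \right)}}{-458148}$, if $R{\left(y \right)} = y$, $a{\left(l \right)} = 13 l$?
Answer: $\frac{148203749}{14509699876} \approx 0.010214$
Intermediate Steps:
$\frac{a{\left(-253 \right)}}{-285033} + \frac{R{\left(607 \right)}}{-458148} = \frac{13 \left(-253\right)}{-285033} + \frac{607}{-458148} = \left(-3289\right) \left(- \frac{1}{285033}\right) + 607 \left(- \frac{1}{458148}\right) = \frac{3289}{285033} - \frac{607}{458148} = \frac{148203749}{14509699876}$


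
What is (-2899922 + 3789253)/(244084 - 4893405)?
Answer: -889331/4649321 ≈ -0.19128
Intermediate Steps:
(-2899922 + 3789253)/(244084 - 4893405) = 889331/(-4649321) = 889331*(-1/4649321) = -889331/4649321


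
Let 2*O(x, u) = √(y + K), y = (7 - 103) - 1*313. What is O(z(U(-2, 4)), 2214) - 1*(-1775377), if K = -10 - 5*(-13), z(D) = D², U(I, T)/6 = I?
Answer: 1775377 + I*√354/2 ≈ 1.7754e+6 + 9.4074*I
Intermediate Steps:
U(I, T) = 6*I
y = -409 (y = -96 - 313 = -409)
K = 55 (K = -10 + 65 = 55)
O(x, u) = I*√354/2 (O(x, u) = √(-409 + 55)/2 = √(-354)/2 = (I*√354)/2 = I*√354/2)
O(z(U(-2, 4)), 2214) - 1*(-1775377) = I*√354/2 - 1*(-1775377) = I*√354/2 + 1775377 = 1775377 + I*√354/2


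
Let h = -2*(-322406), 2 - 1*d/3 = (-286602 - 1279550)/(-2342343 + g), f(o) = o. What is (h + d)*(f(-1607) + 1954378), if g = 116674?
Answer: 2802512924434792006/2225669 ≈ 1.2592e+12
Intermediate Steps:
d = 8655558/2225669 (d = 6 - 3*(-286602 - 1279550)/(-2342343 + 116674) = 6 - (-4698456)/(-2225669) = 6 - (-4698456)*(-1)/2225669 = 6 - 3*1566152/2225669 = 6 - 4698456/2225669 = 8655558/2225669 ≈ 3.8890)
h = 644812
(h + d)*(f(-1607) + 1954378) = (644812 + 8655558/2225669)*(-1607 + 1954378) = (1435146734786/2225669)*1952771 = 2802512924434792006/2225669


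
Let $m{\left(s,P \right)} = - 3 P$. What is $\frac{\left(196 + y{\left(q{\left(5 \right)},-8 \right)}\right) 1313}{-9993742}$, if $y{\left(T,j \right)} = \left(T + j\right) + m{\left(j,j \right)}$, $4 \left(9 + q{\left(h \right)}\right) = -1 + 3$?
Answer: $- \frac{48581}{1817044} \approx -0.026736$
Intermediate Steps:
$q{\left(h \right)} = - \frac{17}{2}$ ($q{\left(h \right)} = -9 + \frac{-1 + 3}{4} = -9 + \frac{1}{4} \cdot 2 = -9 + \frac{1}{2} = - \frac{17}{2}$)
$y{\left(T,j \right)} = T - 2 j$ ($y{\left(T,j \right)} = \left(T + j\right) - 3 j = T - 2 j$)
$\frac{\left(196 + y{\left(q{\left(5 \right)},-8 \right)}\right) 1313}{-9993742} = \frac{\left(196 - - \frac{15}{2}\right) 1313}{-9993742} = \left(196 + \left(- \frac{17}{2} + 16\right)\right) 1313 \left(- \frac{1}{9993742}\right) = \left(196 + \frac{15}{2}\right) 1313 \left(- \frac{1}{9993742}\right) = \frac{407}{2} \cdot 1313 \left(- \frac{1}{9993742}\right) = \frac{534391}{2} \left(- \frac{1}{9993742}\right) = - \frac{48581}{1817044}$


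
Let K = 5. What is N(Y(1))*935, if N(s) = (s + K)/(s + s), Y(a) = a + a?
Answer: 6545/4 ≈ 1636.3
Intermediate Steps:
Y(a) = 2*a
N(s) = (5 + s)/(2*s) (N(s) = (s + 5)/(s + s) = (5 + s)/((2*s)) = (5 + s)*(1/(2*s)) = (5 + s)/(2*s))
N(Y(1))*935 = ((5 + 2*1)/(2*((2*1))))*935 = ((1/2)*(5 + 2)/2)*935 = ((1/2)*(1/2)*7)*935 = (7/4)*935 = 6545/4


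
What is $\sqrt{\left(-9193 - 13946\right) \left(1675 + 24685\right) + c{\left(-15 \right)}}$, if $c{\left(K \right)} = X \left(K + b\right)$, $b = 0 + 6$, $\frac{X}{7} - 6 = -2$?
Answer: $6 i \sqrt{16942897} \approx 24697.0 i$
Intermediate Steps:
$X = 28$ ($X = 42 + 7 \left(-2\right) = 42 - 14 = 28$)
$b = 6$
$c{\left(K \right)} = 168 + 28 K$ ($c{\left(K \right)} = 28 \left(K + 6\right) = 28 \left(6 + K\right) = 168 + 28 K$)
$\sqrt{\left(-9193 - 13946\right) \left(1675 + 24685\right) + c{\left(-15 \right)}} = \sqrt{\left(-9193 - 13946\right) \left(1675 + 24685\right) + \left(168 + 28 \left(-15\right)\right)} = \sqrt{\left(-23139\right) 26360 + \left(168 - 420\right)} = \sqrt{-609944040 - 252} = \sqrt{-609944292} = 6 i \sqrt{16942897}$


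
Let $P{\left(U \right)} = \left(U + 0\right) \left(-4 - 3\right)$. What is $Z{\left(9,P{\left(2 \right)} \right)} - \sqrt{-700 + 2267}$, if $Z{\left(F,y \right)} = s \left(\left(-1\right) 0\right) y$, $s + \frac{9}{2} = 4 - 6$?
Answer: $- \sqrt{1567} \approx -39.585$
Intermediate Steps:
$s = - \frac{13}{2}$ ($s = - \frac{9}{2} + \left(4 - 6\right) = - \frac{9}{2} - 2 = - \frac{13}{2} \approx -6.5$)
$P{\left(U \right)} = - 7 U$ ($P{\left(U \right)} = U \left(-7\right) = - 7 U$)
$Z{\left(F,y \right)} = 0$ ($Z{\left(F,y \right)} = - \frac{13 \left(\left(-1\right) 0\right)}{2} y = \left(- \frac{13}{2}\right) 0 y = 0 y = 0$)
$Z{\left(9,P{\left(2 \right)} \right)} - \sqrt{-700 + 2267} = 0 - \sqrt{-700 + 2267} = 0 - \sqrt{1567} = - \sqrt{1567}$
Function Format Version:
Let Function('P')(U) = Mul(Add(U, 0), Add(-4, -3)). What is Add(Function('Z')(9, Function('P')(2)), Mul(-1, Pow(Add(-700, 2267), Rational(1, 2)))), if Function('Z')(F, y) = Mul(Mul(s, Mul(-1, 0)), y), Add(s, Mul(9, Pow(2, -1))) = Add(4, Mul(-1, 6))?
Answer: Mul(-1, Pow(1567, Rational(1, 2))) ≈ -39.585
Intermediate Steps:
s = Rational(-13, 2) (s = Add(Rational(-9, 2), Add(4, Mul(-1, 6))) = Add(Rational(-9, 2), Add(4, -6)) = Add(Rational(-9, 2), -2) = Rational(-13, 2) ≈ -6.5000)
Function('P')(U) = Mul(-7, U) (Function('P')(U) = Mul(U, -7) = Mul(-7, U))
Function('Z')(F, y) = 0 (Function('Z')(F, y) = Mul(Mul(Rational(-13, 2), Mul(-1, 0)), y) = Mul(Mul(Rational(-13, 2), 0), y) = Mul(0, y) = 0)
Add(Function('Z')(9, Function('P')(2)), Mul(-1, Pow(Add(-700, 2267), Rational(1, 2)))) = Add(0, Mul(-1, Pow(Add(-700, 2267), Rational(1, 2)))) = Add(0, Mul(-1, Pow(1567, Rational(1, 2)))) = Mul(-1, Pow(1567, Rational(1, 2)))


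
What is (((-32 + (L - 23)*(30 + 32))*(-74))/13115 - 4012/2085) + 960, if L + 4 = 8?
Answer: 5277011504/5468955 ≈ 964.90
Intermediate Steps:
L = 4 (L = -4 + 8 = 4)
(((-32 + (L - 23)*(30 + 32))*(-74))/13115 - 4012/2085) + 960 = (((-32 + (4 - 23)*(30 + 32))*(-74))/13115 - 4012/2085) + 960 = (((-32 - 19*62)*(-74))*(1/13115) - 4012*1/2085) + 960 = (((-32 - 1178)*(-74))*(1/13115) - 4012/2085) + 960 = (-1210*(-74)*(1/13115) - 4012/2085) + 960 = (89540*(1/13115) - 4012/2085) + 960 = (17908/2623 - 4012/2085) + 960 = 26814704/5468955 + 960 = 5277011504/5468955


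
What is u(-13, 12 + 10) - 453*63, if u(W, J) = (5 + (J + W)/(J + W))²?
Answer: -28503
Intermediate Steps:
u(W, J) = 36 (u(W, J) = (5 + 1)² = 6² = 36)
u(-13, 12 + 10) - 453*63 = 36 - 453*63 = 36 - 28539 = -28503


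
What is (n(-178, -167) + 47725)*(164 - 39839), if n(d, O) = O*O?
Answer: -2999985450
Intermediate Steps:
n(d, O) = O²
(n(-178, -167) + 47725)*(164 - 39839) = ((-167)² + 47725)*(164 - 39839) = (27889 + 47725)*(-39675) = 75614*(-39675) = -2999985450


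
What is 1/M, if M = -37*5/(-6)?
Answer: 6/185 ≈ 0.032432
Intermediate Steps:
M = 185/6 (M = -185*(-⅙) = 185/6 ≈ 30.833)
1/M = 1/(185/6) = 6/185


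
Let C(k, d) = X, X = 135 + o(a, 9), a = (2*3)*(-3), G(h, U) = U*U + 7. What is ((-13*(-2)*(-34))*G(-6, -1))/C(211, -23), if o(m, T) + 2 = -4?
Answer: -7072/129 ≈ -54.822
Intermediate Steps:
G(h, U) = 7 + U² (G(h, U) = U² + 7 = 7 + U²)
a = -18 (a = 6*(-3) = -18)
o(m, T) = -6 (o(m, T) = -2 - 4 = -6)
X = 129 (X = 135 - 6 = 129)
C(k, d) = 129
((-13*(-2)*(-34))*G(-6, -1))/C(211, -23) = ((-13*(-2)*(-34))*(7 + (-1)²))/129 = ((26*(-34))*(7 + 1))*(1/129) = -884*8*(1/129) = -7072*1/129 = -7072/129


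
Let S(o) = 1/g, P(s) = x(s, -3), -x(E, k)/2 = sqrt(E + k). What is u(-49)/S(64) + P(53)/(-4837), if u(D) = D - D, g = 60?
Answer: 10*sqrt(2)/4837 ≈ 0.0029237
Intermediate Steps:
x(E, k) = -2*sqrt(E + k)
u(D) = 0
P(s) = -2*sqrt(-3 + s) (P(s) = -2*sqrt(s - 3) = -2*sqrt(-3 + s))
S(o) = 1/60
u(-49)/S(64) + P(53)/(-4837) = 0/(1/60) - 2*sqrt(-3 + 53)/(-4837) = 0*60 - 10*sqrt(2)*(-1/4837) = 0 - 10*sqrt(2)*(-1/4837) = 0 + 10*sqrt(2)/4837 = 10*sqrt(2)/4837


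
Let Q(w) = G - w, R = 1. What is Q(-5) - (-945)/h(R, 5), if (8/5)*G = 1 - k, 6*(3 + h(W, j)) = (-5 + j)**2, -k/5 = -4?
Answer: -2575/8 ≈ -321.88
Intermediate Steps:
k = 20 (k = -5*(-4) = 20)
h(W, j) = -3 + (-5 + j)**2/6
G = -95/8 (G = 5*(1 - 1*20)/8 = 5*(1 - 20)/8 = (5/8)*(-19) = -95/8 ≈ -11.875)
Q(w) = -95/8 - w
Q(-5) - (-945)/h(R, 5) = (-95/8 - 1*(-5)) - (-945)/(-3 + (-5 + 5)**2/6) = (-95/8 + 5) - (-945)/(-3 + (1/6)*0**2) = -55/8 - (-945)/(-3 + (1/6)*0) = -55/8 - (-945)/(-3 + 0) = -55/8 - (-945)/(-3) = -55/8 - (-945)*(-1)/3 = -55/8 - 45*7 = -55/8 - 315 = -2575/8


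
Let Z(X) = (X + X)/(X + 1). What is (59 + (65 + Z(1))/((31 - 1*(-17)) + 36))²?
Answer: 700569/196 ≈ 3574.3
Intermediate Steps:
Z(X) = 2*X/(1 + X) (Z(X) = (2*X)/(1 + X) = 2*X/(1 + X))
(59 + (65 + Z(1))/((31 - 1*(-17)) + 36))² = (59 + (65 + 2*1/(1 + 1))/((31 - 1*(-17)) + 36))² = (59 + (65 + 2*1/2)/((31 + 17) + 36))² = (59 + (65 + 2*1*(½))/(48 + 36))² = (59 + (65 + 1)/84)² = (59 + 66*(1/84))² = (59 + 11/14)² = (837/14)² = 700569/196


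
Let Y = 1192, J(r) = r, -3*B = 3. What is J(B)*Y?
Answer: -1192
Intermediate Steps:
B = -1 (B = -⅓*3 = -1)
J(B)*Y = -1*1192 = -1192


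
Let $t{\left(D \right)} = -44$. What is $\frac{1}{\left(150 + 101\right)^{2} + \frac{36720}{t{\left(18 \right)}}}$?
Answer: $\frac{11}{683831} \approx 1.6086 \cdot 10^{-5}$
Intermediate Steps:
$\frac{1}{\left(150 + 101\right)^{2} + \frac{36720}{t{\left(18 \right)}}} = \frac{1}{\left(150 + 101\right)^{2} + \frac{36720}{-44}} = \frac{1}{251^{2} + 36720 \left(- \frac{1}{44}\right)} = \frac{1}{63001 - \frac{9180}{11}} = \frac{1}{\frac{683831}{11}} = \frac{11}{683831}$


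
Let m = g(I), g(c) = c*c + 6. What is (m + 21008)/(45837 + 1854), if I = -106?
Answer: 10750/15897 ≈ 0.67623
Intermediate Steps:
g(c) = 6 + c² (g(c) = c² + 6 = 6 + c²)
m = 11242 (m = 6 + (-106)² = 6 + 11236 = 11242)
(m + 21008)/(45837 + 1854) = (11242 + 21008)/(45837 + 1854) = 32250/47691 = 32250*(1/47691) = 10750/15897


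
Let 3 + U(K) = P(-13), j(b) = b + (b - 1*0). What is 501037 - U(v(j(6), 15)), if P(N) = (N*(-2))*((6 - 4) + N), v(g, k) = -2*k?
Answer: 501326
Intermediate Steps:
j(b) = 2*b (j(b) = b + (b + 0) = b + b = 2*b)
P(N) = -2*N*(2 + N) (P(N) = (-2*N)*(2 + N) = -2*N*(2 + N))
U(K) = -289 (U(K) = -3 - 2*(-13)*(2 - 13) = -3 - 2*(-13)*(-11) = -3 - 286 = -289)
501037 - U(v(j(6), 15)) = 501037 - 1*(-289) = 501037 + 289 = 501326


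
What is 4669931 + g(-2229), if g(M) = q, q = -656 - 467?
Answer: 4668808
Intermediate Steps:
q = -1123
g(M) = -1123
4669931 + g(-2229) = 4669931 - 1123 = 4668808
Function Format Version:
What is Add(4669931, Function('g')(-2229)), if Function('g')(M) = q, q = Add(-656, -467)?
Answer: 4668808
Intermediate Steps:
q = -1123
Function('g')(M) = -1123
Add(4669931, Function('g')(-2229)) = Add(4669931, -1123) = 4668808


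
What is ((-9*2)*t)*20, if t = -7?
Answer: 2520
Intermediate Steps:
((-9*2)*t)*20 = (-9*2*(-7))*20 = -18*(-7)*20 = 126*20 = 2520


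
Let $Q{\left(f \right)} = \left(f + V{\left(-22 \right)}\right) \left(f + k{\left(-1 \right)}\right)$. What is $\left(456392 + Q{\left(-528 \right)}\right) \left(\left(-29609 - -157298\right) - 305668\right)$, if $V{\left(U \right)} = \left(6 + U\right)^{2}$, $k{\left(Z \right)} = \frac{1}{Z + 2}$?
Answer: $-106740413544$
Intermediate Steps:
$k{\left(Z \right)} = \frac{1}{2 + Z}$
$Q{\left(f \right)} = \left(1 + f\right) \left(256 + f\right)$ ($Q{\left(f \right)} = \left(f + \left(6 - 22\right)^{2}\right) \left(f + \frac{1}{2 - 1}\right) = \left(f + \left(-16\right)^{2}\right) \left(f + 1^{-1}\right) = \left(f + 256\right) \left(f + 1\right) = \left(256 + f\right) \left(1 + f\right) = \left(1 + f\right) \left(256 + f\right)$)
$\left(456392 + Q{\left(-528 \right)}\right) \left(\left(-29609 - -157298\right) - 305668\right) = \left(456392 + \left(256 + \left(-528\right)^{2} + 257 \left(-528\right)\right)\right) \left(\left(-29609 - -157298\right) - 305668\right) = \left(456392 + \left(256 + 278784 - 135696\right)\right) \left(\left(-29609 + 157298\right) - 305668\right) = \left(456392 + 143344\right) \left(127689 - 305668\right) = 599736 \left(-177979\right) = -106740413544$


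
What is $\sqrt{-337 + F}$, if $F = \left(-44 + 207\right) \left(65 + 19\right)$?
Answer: $\sqrt{13355} \approx 115.56$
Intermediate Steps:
$F = 13692$ ($F = 163 \cdot 84 = 13692$)
$\sqrt{-337 + F} = \sqrt{-337 + 13692} = \sqrt{13355}$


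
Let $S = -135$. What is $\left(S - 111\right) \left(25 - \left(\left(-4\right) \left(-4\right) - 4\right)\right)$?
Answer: $-3198$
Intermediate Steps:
$\left(S - 111\right) \left(25 - \left(\left(-4\right) \left(-4\right) - 4\right)\right) = \left(-135 - 111\right) \left(25 - \left(\left(-4\right) \left(-4\right) - 4\right)\right) = - 246 \left(25 - \left(16 - 4\right)\right) = - 246 \left(25 - 12\right) = \left(-246\right) 13 = -3198$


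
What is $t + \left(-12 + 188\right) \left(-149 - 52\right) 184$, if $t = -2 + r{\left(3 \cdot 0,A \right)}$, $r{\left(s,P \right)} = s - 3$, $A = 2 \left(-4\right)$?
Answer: $-6509189$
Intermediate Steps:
$A = -8$
$r{\left(s,P \right)} = -3 + s$ ($r{\left(s,P \right)} = s - 3 = -3 + s$)
$t = -5$ ($t = -2 + \left(-3 + 3 \cdot 0\right) = -2 + \left(-3 + 0\right) = -2 - 3 = -5$)
$t + \left(-12 + 188\right) \left(-149 - 52\right) 184 = -5 + \left(-12 + 188\right) \left(-149 - 52\right) 184 = -5 + 176 \left(-201\right) 184 = -5 - 6509184 = -6509189$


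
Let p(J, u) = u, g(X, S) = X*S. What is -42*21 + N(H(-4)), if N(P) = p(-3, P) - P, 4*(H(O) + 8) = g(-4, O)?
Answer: -882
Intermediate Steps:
g(X, S) = S*X
H(O) = -8 - O (H(O) = -8 + (O*(-4))/4 = -8 + (-4*O)/4 = -8 - O)
N(P) = 0 (N(P) = P - P = 0)
-42*21 + N(H(-4)) = -42*21 + 0 = -882 + 0 = -882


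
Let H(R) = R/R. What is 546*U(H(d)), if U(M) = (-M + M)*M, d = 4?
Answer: 0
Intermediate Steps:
H(R) = 1
U(M) = 0 (U(M) = 0*M = 0)
546*U(H(d)) = 546*0 = 0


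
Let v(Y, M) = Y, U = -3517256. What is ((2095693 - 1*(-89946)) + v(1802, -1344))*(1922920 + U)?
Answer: -3487515934176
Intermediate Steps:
((2095693 - 1*(-89946)) + v(1802, -1344))*(1922920 + U) = ((2095693 - 1*(-89946)) + 1802)*(1922920 - 3517256) = ((2095693 + 89946) + 1802)*(-1594336) = (2185639 + 1802)*(-1594336) = 2187441*(-1594336) = -3487515934176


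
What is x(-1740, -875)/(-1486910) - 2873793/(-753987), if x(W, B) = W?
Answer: 10959957659/2874643103 ≈ 3.8126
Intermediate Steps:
x(-1740, -875)/(-1486910) - 2873793/(-753987) = -1740/(-1486910) - 2873793/(-753987) = -1740*(-1/1486910) - 2873793*(-1/753987) = 174/148691 + 73687/19333 = 10959957659/2874643103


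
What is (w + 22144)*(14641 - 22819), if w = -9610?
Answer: -102503052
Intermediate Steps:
(w + 22144)*(14641 - 22819) = (-9610 + 22144)*(14641 - 22819) = 12534*(-8178) = -102503052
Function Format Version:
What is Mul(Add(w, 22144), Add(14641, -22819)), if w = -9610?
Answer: -102503052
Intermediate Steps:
Mul(Add(w, 22144), Add(14641, -22819)) = Mul(Add(-9610, 22144), Add(14641, -22819)) = Mul(12534, -8178) = -102503052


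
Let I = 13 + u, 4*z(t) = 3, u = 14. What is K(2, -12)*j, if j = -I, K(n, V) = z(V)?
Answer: -81/4 ≈ -20.250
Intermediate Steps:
z(t) = ¾ (z(t) = (¼)*3 = ¾)
K(n, V) = ¾
I = 27 (I = 13 + 14 = 27)
j = -27 (j = -1*27 = -27)
K(2, -12)*j = (¾)*(-27) = -81/4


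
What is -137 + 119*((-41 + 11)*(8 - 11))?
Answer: 10573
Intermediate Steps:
-137 + 119*((-41 + 11)*(8 - 11)) = -137 + 119*(-30*(-3)) = -137 + 119*90 = -137 + 10710 = 10573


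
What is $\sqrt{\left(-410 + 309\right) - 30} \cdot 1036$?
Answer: $1036 i \sqrt{131} \approx 11858.0 i$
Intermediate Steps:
$\sqrt{\left(-410 + 309\right) - 30} \cdot 1036 = \sqrt{-101 - 30} \cdot 1036 = \sqrt{-131} \cdot 1036 = i \sqrt{131} \cdot 1036 = 1036 i \sqrt{131}$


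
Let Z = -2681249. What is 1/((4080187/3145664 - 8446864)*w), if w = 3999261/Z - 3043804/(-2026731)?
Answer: -17094074407964855616/1481869145634233395756145 ≈ -1.1535e-5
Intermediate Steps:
w = 55770185405/5434170467019 (w = 3999261/(-2681249) - 3043804/(-2026731) = 3999261*(-1/2681249) - 3043804*(-1/2026731) = -3999261/2681249 + 3043804/2026731 = 55770185405/5434170467019 ≈ 0.010263)
1/((4080187/3145664 - 8446864)*w) = 1/((4080187/3145664 - 8446864)*(55770185405/5434170467019)) = (5434170467019/55770185405)/(4080187*(1/3145664) - 8446864) = (5434170467019/55770185405)/(4080187/3145664 - 8446864) = (5434170467019/55770185405)/(-26570991917509/3145664) = -3145664/26570991917509*5434170467019/55770185405 = -17094074407964855616/1481869145634233395756145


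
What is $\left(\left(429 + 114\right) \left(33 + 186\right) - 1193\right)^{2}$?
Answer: $13858940176$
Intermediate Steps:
$\left(\left(429 + 114\right) \left(33 + 186\right) - 1193\right)^{2} = \left(543 \cdot 219 - 1193\right)^{2} = \left(118917 - 1193\right)^{2} = 117724^{2} = 13858940176$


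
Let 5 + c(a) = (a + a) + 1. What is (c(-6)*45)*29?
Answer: -20880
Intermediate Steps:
c(a) = -4 + 2*a (c(a) = -5 + ((a + a) + 1) = -5 + (2*a + 1) = -5 + (1 + 2*a) = -4 + 2*a)
(c(-6)*45)*29 = ((-4 + 2*(-6))*45)*29 = ((-4 - 12)*45)*29 = -16*45*29 = -720*29 = -20880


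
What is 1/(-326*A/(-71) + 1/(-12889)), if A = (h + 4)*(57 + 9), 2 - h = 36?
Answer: -915119/8319591791 ≈ -0.00011000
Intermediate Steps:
h = -34 (h = 2 - 1*36 = 2 - 36 = -34)
A = -1980 (A = (-34 + 4)*(57 + 9) = -30*66 = -1980)
1/(-326*A/(-71) + 1/(-12889)) = 1/(-(-645480)/(-71) + 1/(-12889)) = 1/(-(-645480)*(-1)/71 - 1/12889) = 1/(-326*1980/71 - 1/12889) = 1/(-645480/71 - 1/12889) = 1/(-8319591791/915119) = -915119/8319591791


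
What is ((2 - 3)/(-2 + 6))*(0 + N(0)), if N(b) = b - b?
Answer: 0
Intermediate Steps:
N(b) = 0
((2 - 3)/(-2 + 6))*(0 + N(0)) = ((2 - 3)/(-2 + 6))*(0 + 0) = -1/4*0 = -1*¼*0 = -¼*0 = 0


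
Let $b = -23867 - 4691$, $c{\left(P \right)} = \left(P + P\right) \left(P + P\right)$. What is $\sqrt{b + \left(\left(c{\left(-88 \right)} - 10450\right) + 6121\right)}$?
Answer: $7 i \sqrt{39} \approx 43.715 i$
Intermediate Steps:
$c{\left(P \right)} = 4 P^{2}$ ($c{\left(P \right)} = 2 P 2 P = 4 P^{2}$)
$b = -28558$ ($b = -23867 - 4691 = -28558$)
$\sqrt{b + \left(\left(c{\left(-88 \right)} - 10450\right) + 6121\right)} = \sqrt{-28558 + \left(\left(4 \left(-88\right)^{2} - 10450\right) + 6121\right)} = \sqrt{-28558 + \left(\left(4 \cdot 7744 - 10450\right) + 6121\right)} = \sqrt{-28558 + \left(\left(30976 - 10450\right) + 6121\right)} = \sqrt{-28558 + \left(20526 + 6121\right)} = \sqrt{-28558 + 26647} = \sqrt{-1911} = 7 i \sqrt{39}$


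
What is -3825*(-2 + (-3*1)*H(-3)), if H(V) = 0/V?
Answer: 7650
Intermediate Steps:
H(V) = 0
-3825*(-2 + (-3*1)*H(-3)) = -3825*(-2 - 3*1*0) = -3825*(-2 - 3*0) = -3825*(-2 + 0) = -3825*(-2) = 7650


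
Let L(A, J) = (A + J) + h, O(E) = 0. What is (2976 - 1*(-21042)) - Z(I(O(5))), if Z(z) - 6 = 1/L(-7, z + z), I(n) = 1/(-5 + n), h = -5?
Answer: 1488749/62 ≈ 24012.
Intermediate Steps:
L(A, J) = -5 + A + J (L(A, J) = (A + J) - 5 = -5 + A + J)
Z(z) = 6 + 1/(-12 + 2*z) (Z(z) = 6 + 1/(-5 - 7 + (z + z)) = 6 + 1/(-5 - 7 + 2*z) = 6 + 1/(-12 + 2*z))
(2976 - 1*(-21042)) - Z(I(O(5))) = (2976 - 1*(-21042)) - (-71 + 12/(-5 + 0))/(2*(-6 + 1/(-5 + 0))) = (2976 + 21042) - (-71 + 12/(-5))/(2*(-6 + 1/(-5))) = 24018 - (-71 + 12*(-⅕))/(2*(-6 - ⅕)) = 24018 - (-71 - 12/5)/(2*(-31/5)) = 24018 - (-5)*(-367)/(2*31*5) = 24018 - 1*367/62 = 24018 - 367/62 = 1488749/62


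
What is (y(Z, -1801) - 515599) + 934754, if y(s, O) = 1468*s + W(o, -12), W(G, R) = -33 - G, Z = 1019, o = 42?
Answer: 1914972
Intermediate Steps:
y(s, O) = -75 + 1468*s (y(s, O) = 1468*s + (-33 - 1*42) = 1468*s + (-33 - 42) = 1468*s - 75 = -75 + 1468*s)
(y(Z, -1801) - 515599) + 934754 = ((-75 + 1468*1019) - 515599) + 934754 = ((-75 + 1495892) - 515599) + 934754 = (1495817 - 515599) + 934754 = 980218 + 934754 = 1914972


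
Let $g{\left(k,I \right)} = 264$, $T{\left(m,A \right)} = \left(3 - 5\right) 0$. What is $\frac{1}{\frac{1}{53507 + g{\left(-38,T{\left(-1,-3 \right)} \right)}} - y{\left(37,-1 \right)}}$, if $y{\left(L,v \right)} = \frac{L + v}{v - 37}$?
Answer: $\frac{1021649}{967897} \approx 1.0555$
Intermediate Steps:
$T{\left(m,A \right)} = 0$ ($T{\left(m,A \right)} = \left(-2\right) 0 = 0$)
$y{\left(L,v \right)} = \frac{L + v}{-37 + v}$
$\frac{1}{\frac{1}{53507 + g{\left(-38,T{\left(-1,-3 \right)} \right)}} - y{\left(37,-1 \right)}} = \frac{1}{\frac{1}{53507 + 264} - \frac{37 - 1}{-37 - 1}} = \frac{1}{\frac{1}{53771} - \frac{1}{-38} \cdot 36} = \frac{1}{\frac{1}{53771} - \left(- \frac{1}{38}\right) 36} = \frac{1}{\frac{1}{53771} - - \frac{18}{19}} = \frac{1}{\frac{1}{53771} + \frac{18}{19}} = \frac{1}{\frac{967897}{1021649}} = \frac{1021649}{967897}$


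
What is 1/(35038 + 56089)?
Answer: 1/91127 ≈ 1.0974e-5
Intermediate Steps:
1/(35038 + 56089) = 1/91127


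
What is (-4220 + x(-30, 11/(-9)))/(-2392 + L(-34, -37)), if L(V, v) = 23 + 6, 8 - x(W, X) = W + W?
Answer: 4152/2363 ≈ 1.7571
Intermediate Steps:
x(W, X) = 8 - 2*W (x(W, X) = 8 - (W + W) = 8 - 2*W)
L(V, v) = 29
(-4220 + x(-30, 11/(-9)))/(-2392 + L(-34, -37)) = (-4220 + (8 - 2*(-30)))/(-2392 + 29) = (-4220 + (8 + 60))/(-2363) = (-4220 + 68)*(-1/2363) = -4152*(-1/2363) = 4152/2363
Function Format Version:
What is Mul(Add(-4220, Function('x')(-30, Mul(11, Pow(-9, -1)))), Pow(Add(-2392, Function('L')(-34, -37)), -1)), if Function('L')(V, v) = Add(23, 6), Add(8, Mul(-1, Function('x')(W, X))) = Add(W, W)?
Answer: Rational(4152, 2363) ≈ 1.7571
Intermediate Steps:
Function('x')(W, X) = Add(8, Mul(-2, W)) (Function('x')(W, X) = Add(8, Mul(-1, Add(W, W))) = Add(8, Mul(-1, Mul(2, W))) = Add(8, Mul(-2, W)))
Function('L')(V, v) = 29
Mul(Add(-4220, Function('x')(-30, Mul(11, Pow(-9, -1)))), Pow(Add(-2392, Function('L')(-34, -37)), -1)) = Mul(Add(-4220, Add(8, Mul(-2, -30))), Pow(Add(-2392, 29), -1)) = Mul(Add(-4220, Add(8, 60)), Pow(-2363, -1)) = Mul(Add(-4220, 68), Rational(-1, 2363)) = Mul(-4152, Rational(-1, 2363)) = Rational(4152, 2363)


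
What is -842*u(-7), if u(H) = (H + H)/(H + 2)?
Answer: -11788/5 ≈ -2357.6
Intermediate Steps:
u(H) = 2*H/(2 + H) (u(H) = (2*H)/(2 + H) = 2*H/(2 + H))
-842*u(-7) = -1684*(-7)/(2 - 7) = -1684*(-7)/(-5) = -1684*(-7)*(-1)/5 = -842*14/5 = -11788/5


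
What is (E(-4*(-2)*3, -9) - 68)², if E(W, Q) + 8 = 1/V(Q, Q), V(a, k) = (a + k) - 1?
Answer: 2088025/361 ≈ 5784.0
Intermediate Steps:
V(a, k) = -1 + a + k
E(W, Q) = -8 + 1/(-1 + 2*Q) (E(W, Q) = -8 + 1/(-1 + Q + Q) = -8 + 1/(-1 + 2*Q))
(E(-4*(-2)*3, -9) - 68)² = ((9 - 16*(-9))/(-1 + 2*(-9)) - 68)² = ((9 + 144)/(-1 - 18) - 68)² = (153/(-19) - 68)² = (-1/19*153 - 68)² = (-153/19 - 68)² = (-1445/19)² = 2088025/361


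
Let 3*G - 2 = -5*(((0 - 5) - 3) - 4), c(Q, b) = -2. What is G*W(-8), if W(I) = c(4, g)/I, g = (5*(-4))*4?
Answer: 31/6 ≈ 5.1667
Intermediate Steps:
g = -80 (g = -20*4 = -80)
G = 62/3 (G = ⅔ + (-5*(((0 - 5) - 3) - 4))/3 = ⅔ + (-5*((-5 - 3) - 4))/3 = ⅔ + (-5*(-8 - 4))/3 = ⅔ + (-5*(-12))/3 = ⅔ + (⅓)*60 = ⅔ + 20 = 62/3 ≈ 20.667)
W(I) = -2/I
G*W(-8) = 62*(-2/(-8))/3 = 62*(-2*(-⅛))/3 = (62/3)*(¼) = 31/6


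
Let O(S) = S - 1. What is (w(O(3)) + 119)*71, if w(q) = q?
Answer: 8591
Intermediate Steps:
O(S) = -1 + S
(w(O(3)) + 119)*71 = ((-1 + 3) + 119)*71 = (2 + 119)*71 = 121*71 = 8591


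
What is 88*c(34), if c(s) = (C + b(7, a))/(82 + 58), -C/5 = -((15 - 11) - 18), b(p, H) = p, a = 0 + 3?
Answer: -198/5 ≈ -39.600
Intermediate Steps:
a = 3
C = -70 (C = -(-5)*((15 - 11) - 18) = -(-5)*(4 - 18) = -(-5)*(-14) = -5*14 = -70)
c(s) = -9/20 (c(s) = (-70 + 7)/(82 + 58) = -63/140 = -63*1/140 = -9/20)
88*c(34) = 88*(-9/20) = -198/5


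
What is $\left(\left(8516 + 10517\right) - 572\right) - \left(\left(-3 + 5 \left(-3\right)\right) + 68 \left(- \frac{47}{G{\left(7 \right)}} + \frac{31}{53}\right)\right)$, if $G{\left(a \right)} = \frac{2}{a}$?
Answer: $\frac{1570137}{53} \approx 29625.0$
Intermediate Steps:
$\left(\left(8516 + 10517\right) - 572\right) - \left(\left(-3 + 5 \left(-3\right)\right) + 68 \left(- \frac{47}{G{\left(7 \right)}} + \frac{31}{53}\right)\right) = \left(\left(8516 + 10517\right) - 572\right) - \left(\left(-3 + 5 \left(-3\right)\right) + 68 \left(- \frac{47}{2 \cdot \frac{1}{7}} + \frac{31}{53}\right)\right) = \left(19033 - 572\right) - \left(\left(-3 - 15\right) + 68 \left(- \frac{47}{2 \cdot \frac{1}{7}} + 31 \cdot \frac{1}{53}\right)\right) = 18461 - \left(-18 + 68 \left(- \frac{47}{\frac{2}{7}} + \frac{31}{53}\right)\right) = 18461 - \left(-18 + 68 \left(\left(-47\right) \frac{7}{2} + \frac{31}{53}\right)\right) = 18461 - \left(-18 + 68 \left(- \frac{329}{2} + \frac{31}{53}\right)\right) = 18461 - \left(-18 + 68 \left(- \frac{17375}{106}\right)\right) = 18461 - \left(-18 - \frac{590750}{53}\right) = 18461 - - \frac{591704}{53} = 18461 + \frac{591704}{53} = \frac{1570137}{53}$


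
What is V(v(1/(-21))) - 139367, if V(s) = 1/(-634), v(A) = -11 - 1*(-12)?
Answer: -88358679/634 ≈ -1.3937e+5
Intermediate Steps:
v(A) = 1 (v(A) = -11 + 12 = 1)
V(s) = -1/634
V(v(1/(-21))) - 139367 = -1/634 - 139367 = -88358679/634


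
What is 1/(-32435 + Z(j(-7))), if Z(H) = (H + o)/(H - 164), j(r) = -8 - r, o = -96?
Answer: -165/5351678 ≈ -3.0831e-5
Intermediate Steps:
Z(H) = (-96 + H)/(-164 + H) (Z(H) = (H - 96)/(H - 164) = (-96 + H)/(-164 + H))
1/(-32435 + Z(j(-7))) = 1/(-32435 + (-96 + (-8 - 1*(-7)))/(-164 + (-8 - 1*(-7)))) = 1/(-32435 + (-96 + (-8 + 7))/(-164 + (-8 + 7))) = 1/(-32435 + (-96 - 1)/(-164 - 1)) = 1/(-32435 - 97/(-165)) = 1/(-32435 - 1/165*(-97)) = 1/(-32435 + 97/165) = 1/(-5351678/165) = -165/5351678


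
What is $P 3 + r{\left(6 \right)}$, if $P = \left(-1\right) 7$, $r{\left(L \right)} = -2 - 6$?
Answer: $-29$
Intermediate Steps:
$r{\left(L \right)} = -8$ ($r{\left(L \right)} = -2 - 6 = -8$)
$P = -7$
$P 3 + r{\left(6 \right)} = \left(-7\right) 3 - 8 = -21 - 8 = -29$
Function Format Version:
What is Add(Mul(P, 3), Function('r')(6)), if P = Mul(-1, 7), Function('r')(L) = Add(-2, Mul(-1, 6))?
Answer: -29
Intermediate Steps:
Function('r')(L) = -8 (Function('r')(L) = Add(-2, -6) = -8)
P = -7
Add(Mul(P, 3), Function('r')(6)) = Add(Mul(-7, 3), -8) = Add(-21, -8) = -29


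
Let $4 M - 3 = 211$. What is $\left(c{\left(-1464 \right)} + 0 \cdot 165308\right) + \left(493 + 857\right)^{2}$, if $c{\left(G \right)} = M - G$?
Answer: $\frac{3648035}{2} \approx 1.824 \cdot 10^{6}$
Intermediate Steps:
$M = \frac{107}{2}$ ($M = \frac{3}{4} + \frac{1}{4} \cdot 211 = \frac{3}{4} + \frac{211}{4} = \frac{107}{2} \approx 53.5$)
$c{\left(G \right)} = \frac{107}{2} - G$
$\left(c{\left(-1464 \right)} + 0 \cdot 165308\right) + \left(493 + 857\right)^{2} = \left(\left(\frac{107}{2} - -1464\right) + 0 \cdot 165308\right) + \left(493 + 857\right)^{2} = \left(\left(\frac{107}{2} + 1464\right) + 0\right) + 1350^{2} = \left(\frac{3035}{2} + 0\right) + 1822500 = \frac{3035}{2} + 1822500 = \frac{3648035}{2}$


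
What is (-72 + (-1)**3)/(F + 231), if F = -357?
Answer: 73/126 ≈ 0.57936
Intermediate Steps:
(-72 + (-1)**3)/(F + 231) = (-72 + (-1)**3)/(-357 + 231) = (-72 - 1)/(-126) = -73*(-1/126) = 73/126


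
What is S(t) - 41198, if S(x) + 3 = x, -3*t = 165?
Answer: -41256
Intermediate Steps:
t = -55 (t = -1/3*165 = -55)
S(x) = -3 + x
S(t) - 41198 = (-3 - 55) - 41198 = -58 - 41198 = -41256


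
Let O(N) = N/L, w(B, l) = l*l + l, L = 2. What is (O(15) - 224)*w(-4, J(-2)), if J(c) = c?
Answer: -433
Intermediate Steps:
w(B, l) = l + l**2 (w(B, l) = l**2 + l = l + l**2)
O(N) = N/2
(O(15) - 224)*w(-4, J(-2)) = ((1/2)*15 - 224)*(-2*(1 - 2)) = (15/2 - 224)*(-2*(-1)) = -433/2*2 = -433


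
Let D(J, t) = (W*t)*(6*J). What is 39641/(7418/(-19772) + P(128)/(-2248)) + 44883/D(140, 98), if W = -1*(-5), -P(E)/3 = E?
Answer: -15108640754888539/77888577200 ≈ -1.9398e+5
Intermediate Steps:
P(E) = -3*E
W = 5
D(J, t) = 30*J*t (D(J, t) = (5*t)*(6*J) = 30*J*t)
39641/(7418/(-19772) + P(128)/(-2248)) + 44883/D(140, 98) = 39641/(7418/(-19772) - 3*128/(-2248)) + 44883/((30*140*98)) = 39641/(7418*(-1/19772) - 384*(-1/2248)) + 44883/411600 = 39641/(-3709/9886 + 48/281) + 44883*(1/411600) = 39641/(-567701/2777966) + 14961/137200 = 39641*(-2777966/567701) + 14961/137200 = -110121350206/567701 + 14961/137200 = -15108640754888539/77888577200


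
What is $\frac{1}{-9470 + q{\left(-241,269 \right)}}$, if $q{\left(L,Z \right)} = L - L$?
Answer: $- \frac{1}{9470} \approx -0.0001056$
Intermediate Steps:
$q{\left(L,Z \right)} = 0$
$\frac{1}{-9470 + q{\left(-241,269 \right)}} = \frac{1}{-9470 + 0} = \frac{1}{-9470} = - \frac{1}{9470}$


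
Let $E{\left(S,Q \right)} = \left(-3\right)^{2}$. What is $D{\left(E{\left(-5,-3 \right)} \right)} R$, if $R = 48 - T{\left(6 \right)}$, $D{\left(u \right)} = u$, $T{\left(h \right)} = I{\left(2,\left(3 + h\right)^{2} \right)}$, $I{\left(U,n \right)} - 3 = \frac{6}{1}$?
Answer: $351$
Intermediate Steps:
$I{\left(U,n \right)} = 9$ ($I{\left(U,n \right)} = 3 + \frac{6}{1} = 3 + 6 \cdot 1 = 3 + 6 = 9$)
$T{\left(h \right)} = 9$
$E{\left(S,Q \right)} = 9$
$R = 39$ ($R = 48 - 9 = 39$)
$D{\left(E{\left(-5,-3 \right)} \right)} R = 9 \cdot 39 = 351$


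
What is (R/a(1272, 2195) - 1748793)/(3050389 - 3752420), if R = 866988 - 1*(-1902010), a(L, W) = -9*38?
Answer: 300428102/120047301 ≈ 2.5026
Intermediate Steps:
a(L, W) = -342
R = 2768998 (R = 866988 + 1902010 = 2768998)
(R/a(1272, 2195) - 1748793)/(3050389 - 3752420) = (2768998/(-342) - 1748793)/(3050389 - 3752420) = (2768998*(-1/342) - 1748793)/(-702031) = (-1384499/171 - 1748793)*(-1/702031) = -300428102/171*(-1/702031) = 300428102/120047301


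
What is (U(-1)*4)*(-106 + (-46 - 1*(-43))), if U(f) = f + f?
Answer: 872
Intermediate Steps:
U(f) = 2*f
(U(-1)*4)*(-106 + (-46 - 1*(-43))) = ((2*(-1))*4)*(-106 + (-46 - 1*(-43))) = (-2*4)*(-106 + (-46 + 43)) = -8*(-106 - 3) = -8*(-109) = 872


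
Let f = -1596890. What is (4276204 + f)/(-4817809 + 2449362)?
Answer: -2679314/2368447 ≈ -1.1313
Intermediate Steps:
(4276204 + f)/(-4817809 + 2449362) = (4276204 - 1596890)/(-4817809 + 2449362) = 2679314/(-2368447) = 2679314*(-1/2368447) = -2679314/2368447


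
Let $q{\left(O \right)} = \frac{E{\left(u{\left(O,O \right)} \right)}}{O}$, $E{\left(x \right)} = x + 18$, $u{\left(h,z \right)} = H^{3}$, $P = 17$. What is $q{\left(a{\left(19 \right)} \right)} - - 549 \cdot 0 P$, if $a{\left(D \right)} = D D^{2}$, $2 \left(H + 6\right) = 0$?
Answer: $- \frac{198}{6859} \approx -0.028867$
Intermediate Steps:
$H = -6$ ($H = -6 + \frac{1}{2} \cdot 0 = -6 + 0 = -6$)
$u{\left(h,z \right)} = -216$ ($u{\left(h,z \right)} = \left(-6\right)^{3} = -216$)
$E{\left(x \right)} = 18 + x$
$a{\left(D \right)} = D^{3}$
$q{\left(O \right)} = - \frac{198}{O}$ ($q{\left(O \right)} = \frac{18 - 216}{O} = - \frac{198}{O}$)
$q{\left(a{\left(19 \right)} \right)} - - 549 \cdot 0 P = - \frac{198}{19^{3}} - - 549 \cdot 0 \cdot 17 = - \frac{198}{6859} - \left(-549\right) 0 = \left(-198\right) \frac{1}{6859} - 0 = - \frac{198}{6859} + 0 = - \frac{198}{6859}$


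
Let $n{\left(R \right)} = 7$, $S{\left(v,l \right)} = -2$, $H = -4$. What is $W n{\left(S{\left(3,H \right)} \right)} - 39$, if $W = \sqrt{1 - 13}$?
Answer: $-39 + 14 i \sqrt{3} \approx -39.0 + 24.249 i$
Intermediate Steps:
$W = 2 i \sqrt{3}$ ($W = \sqrt{-12} = 2 i \sqrt{3} \approx 3.4641 i$)
$W n{\left(S{\left(3,H \right)} \right)} - 39 = 2 i \sqrt{3} \cdot 7 - 39 = 14 i \sqrt{3} - 39 = -39 + 14 i \sqrt{3}$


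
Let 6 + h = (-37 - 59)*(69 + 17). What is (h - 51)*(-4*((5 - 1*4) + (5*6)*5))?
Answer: 5021052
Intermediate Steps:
h = -8262 (h = -6 + (-37 - 59)*(69 + 17) = -6 - 96*86 = -6 - 8256 = -8262)
(h - 51)*(-4*((5 - 1*4) + (5*6)*5)) = (-8262 - 51)*(-4*((5 - 1*4) + (5*6)*5)) = -(-33252)*((5 - 4) + 30*5) = -(-33252)*(1 + 150) = -(-33252)*151 = -8313*(-604) = 5021052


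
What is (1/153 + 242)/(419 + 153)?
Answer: 37027/87516 ≈ 0.42309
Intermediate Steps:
(1/153 + 242)/(419 + 153) = (1/153 + 242)/572 = (37027/153)*(1/572) = 37027/87516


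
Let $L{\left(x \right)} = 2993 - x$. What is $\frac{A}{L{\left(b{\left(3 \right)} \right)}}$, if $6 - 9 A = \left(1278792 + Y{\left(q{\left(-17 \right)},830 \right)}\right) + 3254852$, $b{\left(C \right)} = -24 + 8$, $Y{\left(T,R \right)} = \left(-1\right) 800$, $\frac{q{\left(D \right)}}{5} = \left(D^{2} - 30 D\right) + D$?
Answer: $- \frac{1510946}{9027} \approx -167.38$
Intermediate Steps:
$q{\left(D \right)} = - 145 D + 5 D^{2}$ ($q{\left(D \right)} = 5 \left(\left(D^{2} - 30 D\right) + D\right) = 5 \left(D^{2} - 29 D\right) = - 145 D + 5 D^{2}$)
$Y{\left(T,R \right)} = -800$
$b{\left(C \right)} = -16$
$A = - \frac{1510946}{3}$ ($A = \frac{2}{3} - \frac{\left(1278792 - 800\right) + 3254852}{9} = \frac{2}{3} - \frac{1277992 + 3254852}{9} = \frac{2}{3} - \frac{1510948}{3} = - \frac{1510946}{3} \approx -5.0365 \cdot 10^{5}$)
$\frac{A}{L{\left(b{\left(3 \right)} \right)}} = - \frac{1510946}{3 \left(2993 - -16\right)} = - \frac{1510946}{3 \left(2993 + 16\right)} = - \frac{1510946}{3 \cdot 3009} = \left(- \frac{1510946}{3}\right) \frac{1}{3009} = - \frac{1510946}{9027}$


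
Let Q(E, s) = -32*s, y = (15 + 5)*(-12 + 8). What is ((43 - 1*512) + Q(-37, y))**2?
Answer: 4372281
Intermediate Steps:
y = -80 (y = 20*(-4) = -80)
((43 - 1*512) + Q(-37, y))**2 = ((43 - 1*512) - 32*(-80))**2 = ((43 - 512) + 2560)**2 = (-469 + 2560)**2 = 2091**2 = 4372281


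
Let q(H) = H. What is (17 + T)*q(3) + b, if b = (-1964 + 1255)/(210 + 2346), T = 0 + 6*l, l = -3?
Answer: -8377/2556 ≈ -3.2774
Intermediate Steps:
T = -18 (T = 0 + 6*(-3) = 0 - 18 = -18)
b = -709/2556 ≈ -0.27739
(17 + T)*q(3) + b = (17 - 18)*3 - 709/2556 = -1*3 - 709/2556 = -3 - 709/2556 = -8377/2556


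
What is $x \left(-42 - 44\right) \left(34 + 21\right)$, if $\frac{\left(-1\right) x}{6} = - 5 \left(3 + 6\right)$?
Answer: $-1277100$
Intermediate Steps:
$x = 270$ ($x = - 6 \left(- 5 \left(3 + 6\right)\right) = - 6 \left(\left(-5\right) 9\right) = \left(-6\right) \left(-45\right) = 270$)
$x \left(-42 - 44\right) \left(34 + 21\right) = 270 \left(-42 - 44\right) \left(34 + 21\right) = 270 \left(-86\right) 55 = \left(-23220\right) 55 = -1277100$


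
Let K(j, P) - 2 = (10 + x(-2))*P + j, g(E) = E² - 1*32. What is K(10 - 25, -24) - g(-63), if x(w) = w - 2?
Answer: -4094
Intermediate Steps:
x(w) = -2 + w
g(E) = -32 + E² (g(E) = E² - 32 = -32 + E²)
K(j, P) = 2 + j + 6*P (K(j, P) = 2 + ((10 + (-2 - 2))*P + j) = 2 + ((10 - 4)*P + j) = 2 + (6*P + j) = 2 + (j + 6*P) = 2 + j + 6*P)
K(10 - 25, -24) - g(-63) = (2 + (10 - 25) + 6*(-24)) - (-32 + (-63)²) = (2 - 15 - 144) - (-32 + 3969) = -157 - 1*3937 = -157 - 3937 = -4094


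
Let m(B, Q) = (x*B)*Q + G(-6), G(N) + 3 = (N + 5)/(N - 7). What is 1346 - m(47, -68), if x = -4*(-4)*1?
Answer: 682304/13 ≈ 52485.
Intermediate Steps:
G(N) = -3 + (5 + N)/(-7 + N) (G(N) = -3 + (N + 5)/(N - 7) = -3 + (5 + N)/(-7 + N))
x = 16 (x = 16*1 = 16)
m(B, Q) = -38/13 + 16*B*Q (m(B, Q) = (16*B)*Q + 2*(13 - 1*(-6))/(-7 - 6) = 16*B*Q + 2*(13 + 6)/(-13) = 16*B*Q + 2*(-1/13)*19 = 16*B*Q - 38/13 = -38/13 + 16*B*Q)
1346 - m(47, -68) = 1346 - (-38/13 + 16*47*(-68)) = 1346 - (-38/13 - 51136) = 1346 - 1*(-664806/13) = 1346 + 664806/13 = 682304/13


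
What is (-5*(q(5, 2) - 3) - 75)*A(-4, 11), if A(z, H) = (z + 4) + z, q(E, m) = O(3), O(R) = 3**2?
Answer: 420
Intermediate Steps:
O(R) = 9
q(E, m) = 9
A(z, H) = 4 + 2*z (A(z, H) = (4 + z) + z = 4 + 2*z)
(-5*(q(5, 2) - 3) - 75)*A(-4, 11) = (-5*(9 - 3) - 75)*(4 + 2*(-4)) = (-5*6 - 75)*(4 - 8) = (-30 - 75)*(-4) = -105*(-4) = 420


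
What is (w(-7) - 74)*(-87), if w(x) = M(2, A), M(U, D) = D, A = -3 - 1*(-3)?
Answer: 6438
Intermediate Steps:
A = 0 (A = -3 + 3 = 0)
w(x) = 0
(w(-7) - 74)*(-87) = (0 - 74)*(-87) = -74*(-87) = 6438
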